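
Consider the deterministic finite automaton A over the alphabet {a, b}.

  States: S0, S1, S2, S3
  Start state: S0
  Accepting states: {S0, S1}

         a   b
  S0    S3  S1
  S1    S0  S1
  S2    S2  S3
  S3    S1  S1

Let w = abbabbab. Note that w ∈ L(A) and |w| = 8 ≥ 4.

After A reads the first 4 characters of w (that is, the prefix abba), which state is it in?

S0

State sequence: S0 -a-> S3 -b-> S1 -b-> S1 -a-> S0

After reading 4 characters, A is in state S0.
(This kind of state-tracing is the core of the pumping-lemma construction: with 4 states, pigeonhole forces a repeat within the first 4 steps.)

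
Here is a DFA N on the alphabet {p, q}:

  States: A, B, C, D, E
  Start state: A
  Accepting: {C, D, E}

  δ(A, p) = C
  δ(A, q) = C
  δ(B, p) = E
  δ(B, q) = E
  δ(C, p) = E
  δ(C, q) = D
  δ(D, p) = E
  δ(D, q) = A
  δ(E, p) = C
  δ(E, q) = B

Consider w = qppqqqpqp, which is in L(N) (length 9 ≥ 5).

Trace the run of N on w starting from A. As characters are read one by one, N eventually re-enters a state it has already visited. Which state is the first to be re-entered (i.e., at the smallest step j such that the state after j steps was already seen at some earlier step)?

State sequence: A -q-> C -p-> E -p-> C -q-> D -q-> A -q-> C -p-> E -q-> B -p-> E
First repeat at step 3: C was already visited.

The earliest repeat is at step j = 3: N is in C, which it already visited at step i = 1.
With |Q| = 5, pigeonhole forces a state repeat no later than step 5; the substring read between the first and second visits to that state can be pumped.

C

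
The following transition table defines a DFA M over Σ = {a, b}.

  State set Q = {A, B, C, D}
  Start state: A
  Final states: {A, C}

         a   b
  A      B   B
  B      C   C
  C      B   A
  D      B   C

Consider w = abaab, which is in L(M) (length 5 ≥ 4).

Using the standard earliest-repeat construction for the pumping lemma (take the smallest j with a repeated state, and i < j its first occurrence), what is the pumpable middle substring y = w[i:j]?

State sequence: A -a-> B -b-> C -a-> B -a-> C -b-> A
First repeat at step 3: B was already visited.

So i = 1, j = 3, giving x = w[0:1] = a, y = w[1:3] = ba, z = w[3:5] = ab.
Check: |xy| = 3 ≤ 4 and |y| = 2 ≥ 1. Reading y takes M from B back to B, so every xyⁱz is accepted.
Since M has 4 states, any run of length ≥ 4 visits 4+1 states, so by pigeonhole some state repeats within the first 4 steps — that repeat gives the pumpable loop.

ba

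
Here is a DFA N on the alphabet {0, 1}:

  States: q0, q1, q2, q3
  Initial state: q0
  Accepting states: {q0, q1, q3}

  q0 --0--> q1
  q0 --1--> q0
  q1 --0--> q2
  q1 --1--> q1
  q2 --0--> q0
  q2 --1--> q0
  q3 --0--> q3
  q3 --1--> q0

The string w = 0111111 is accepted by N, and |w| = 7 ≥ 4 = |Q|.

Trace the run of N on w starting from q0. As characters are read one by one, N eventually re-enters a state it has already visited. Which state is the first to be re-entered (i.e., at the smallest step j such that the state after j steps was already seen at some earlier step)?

q1

Run of N on w = 0 1 1 1 1 1 1:
  step 0: q0  (start)
  step 1: q1  (read 0: q0→q1)
  step 2: q1  (read 1: q1→q1)   ← first repeat (q1 seen earlier)
  step 3: q1  (read 1: q1→q1)
  step 4: q1  (read 1: q1→q1)
  step 5: q1  (read 1: q1→q1)
  step 6: q1  (read 1: q1→q1)
  step 7: q1  (read 1: q1→q1)

The earliest repeat is at step j = 2: N is in q1, which it already visited at step i = 1.
The DFA has 4 states, so the proof of the pumping lemma guarantees a repeated state among the first 4+1 visited; the segment between the two visits is the pumpable y.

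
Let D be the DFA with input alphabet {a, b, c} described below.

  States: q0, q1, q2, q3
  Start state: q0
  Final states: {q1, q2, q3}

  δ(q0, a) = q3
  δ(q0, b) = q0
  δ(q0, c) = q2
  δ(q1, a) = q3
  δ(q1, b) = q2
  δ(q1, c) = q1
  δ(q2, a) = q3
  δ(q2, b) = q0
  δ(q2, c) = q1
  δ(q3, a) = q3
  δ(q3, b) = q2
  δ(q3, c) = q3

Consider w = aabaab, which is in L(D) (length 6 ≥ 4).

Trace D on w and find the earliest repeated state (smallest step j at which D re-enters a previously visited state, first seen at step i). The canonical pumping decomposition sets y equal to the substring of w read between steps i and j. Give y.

a

Run of D on w = a a b a a b:
  step 0: q0  (start)
  step 1: q3  (read a: q0→q3)
  step 2: q3  (read a: q3→q3)   ← first repeat (q3 seen earlier)
  step 3: q2  (read b: q3→q2)
  step 4: q3  (read a: q2→q3)
  step 5: q3  (read a: q3→q3)
  step 6: q2  (read b: q3→q2)

So i = 1, j = 2, giving x = w[0:1] = a, y = w[1:2] = a, z = w[2:6] = baab.
Check: |xy| = 2 ≤ 4 and |y| = 1 ≥ 1. Reading y takes D from q3 back to q3, so every xyⁱz is accepted.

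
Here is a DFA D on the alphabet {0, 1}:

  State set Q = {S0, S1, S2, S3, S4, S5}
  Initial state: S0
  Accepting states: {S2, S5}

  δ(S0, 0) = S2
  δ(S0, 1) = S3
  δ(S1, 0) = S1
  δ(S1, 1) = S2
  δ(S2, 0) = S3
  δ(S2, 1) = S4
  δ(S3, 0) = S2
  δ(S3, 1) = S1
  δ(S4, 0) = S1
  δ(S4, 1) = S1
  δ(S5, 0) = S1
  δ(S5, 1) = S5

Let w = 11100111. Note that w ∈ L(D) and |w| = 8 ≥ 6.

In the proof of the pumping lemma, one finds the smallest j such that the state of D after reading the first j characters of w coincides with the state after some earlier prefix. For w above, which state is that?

S3

Run of D on w = 1 1 1 0 0 1 1 1:
  step 0: S0  (start)
  step 1: S3  (read 1: S0→S3)
  step 2: S1  (read 1: S3→S1)
  step 3: S2  (read 1: S1→S2)
  step 4: S3  (read 0: S2→S3)   ← first repeat (S3 seen earlier)
  step 5: S2  (read 0: S3→S2)
  step 6: S4  (read 1: S2→S4)
  step 7: S1  (read 1: S4→S1)
  step 8: S2  (read 1: S1→S2)

The earliest repeat is at step j = 4: D is in S3, which it already visited at step i = 1.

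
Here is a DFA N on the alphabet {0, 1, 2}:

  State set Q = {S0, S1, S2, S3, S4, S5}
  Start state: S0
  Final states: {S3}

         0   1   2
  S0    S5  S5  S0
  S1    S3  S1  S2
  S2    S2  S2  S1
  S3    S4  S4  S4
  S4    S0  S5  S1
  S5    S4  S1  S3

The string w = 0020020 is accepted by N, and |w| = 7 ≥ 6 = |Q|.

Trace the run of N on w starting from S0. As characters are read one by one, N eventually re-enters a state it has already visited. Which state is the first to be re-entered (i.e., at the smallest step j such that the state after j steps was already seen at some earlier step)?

State sequence: S0 -0-> S5 -0-> S4 -2-> S1 -0-> S3 -0-> S4 -2-> S1 -0-> S3
First repeat at step 5: S4 was already visited.

The earliest repeat is at step j = 5: N is in S4, which it already visited at step i = 2.

S4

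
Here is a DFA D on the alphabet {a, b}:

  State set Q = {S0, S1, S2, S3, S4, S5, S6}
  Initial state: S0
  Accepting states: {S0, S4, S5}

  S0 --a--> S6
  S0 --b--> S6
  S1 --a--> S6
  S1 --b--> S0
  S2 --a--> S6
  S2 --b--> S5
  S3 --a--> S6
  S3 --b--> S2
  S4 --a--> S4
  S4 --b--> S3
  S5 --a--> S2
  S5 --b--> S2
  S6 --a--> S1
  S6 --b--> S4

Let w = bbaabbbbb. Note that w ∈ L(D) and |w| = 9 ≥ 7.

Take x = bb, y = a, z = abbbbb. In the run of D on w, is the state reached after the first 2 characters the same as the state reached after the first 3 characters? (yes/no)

yes

State sequence: S0 -b-> S6 -b-> S4 -a-> S4

After x (step 2): S4. After xy (step 3): S4.
They match, so y = a drives D around a cycle from S4 back to itself; pumping y any number of times keeps D in S4 before reading z, and xyⁱz ∈ L(D) for every i ≥ 0.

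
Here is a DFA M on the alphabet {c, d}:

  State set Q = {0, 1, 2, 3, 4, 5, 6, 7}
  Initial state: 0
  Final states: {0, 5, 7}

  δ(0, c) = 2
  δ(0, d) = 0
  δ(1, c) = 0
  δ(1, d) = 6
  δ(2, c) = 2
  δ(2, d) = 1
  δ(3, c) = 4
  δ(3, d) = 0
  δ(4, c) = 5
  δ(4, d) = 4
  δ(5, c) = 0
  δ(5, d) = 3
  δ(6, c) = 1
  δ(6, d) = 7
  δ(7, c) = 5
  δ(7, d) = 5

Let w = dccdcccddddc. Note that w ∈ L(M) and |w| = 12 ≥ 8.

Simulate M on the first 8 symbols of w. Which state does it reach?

1

State sequence: 0 -d-> 0 -c-> 2 -c-> 2 -d-> 1 -c-> 0 -c-> 2 -c-> 2 -d-> 1

After reading 8 characters, M is in state 1.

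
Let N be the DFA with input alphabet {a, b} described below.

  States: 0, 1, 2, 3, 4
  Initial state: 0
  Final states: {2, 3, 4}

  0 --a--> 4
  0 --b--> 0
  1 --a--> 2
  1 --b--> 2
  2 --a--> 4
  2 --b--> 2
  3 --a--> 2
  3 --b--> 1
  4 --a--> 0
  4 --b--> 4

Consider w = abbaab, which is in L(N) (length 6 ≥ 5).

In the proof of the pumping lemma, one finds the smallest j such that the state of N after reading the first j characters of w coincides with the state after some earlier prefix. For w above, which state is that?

State sequence: 0 -a-> 4 -b-> 4 -b-> 4 -a-> 0 -a-> 4 -b-> 4
First repeat at step 2: 4 was already visited.

The earliest repeat is at step j = 2: N is in 4, which it already visited at step i = 1.

4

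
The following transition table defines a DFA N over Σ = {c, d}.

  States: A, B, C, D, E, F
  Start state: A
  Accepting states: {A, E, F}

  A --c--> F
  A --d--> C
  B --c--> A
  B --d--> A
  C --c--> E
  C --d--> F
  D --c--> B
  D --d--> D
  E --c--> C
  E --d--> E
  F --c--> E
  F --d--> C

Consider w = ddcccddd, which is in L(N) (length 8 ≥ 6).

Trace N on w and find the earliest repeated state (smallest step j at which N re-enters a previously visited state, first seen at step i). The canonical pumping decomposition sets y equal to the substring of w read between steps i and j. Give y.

Run of N on w = d d c c c d d d:
  step 0: A  (start)
  step 1: C  (read d: A→C)
  step 2: F  (read d: C→F)
  step 3: E  (read c: F→E)
  step 4: C  (read c: E→C)   ← first repeat (C seen earlier)
  step 5: E  (read c: C→E)
  step 6: E  (read d: E→E)
  step 7: E  (read d: E→E)
  step 8: E  (read d: E→E)

So i = 1, j = 4, giving x = w[0:1] = d, y = w[1:4] = dcc, z = w[4:8] = cddd.
Check: |xy| = 4 ≤ 6 and |y| = 3 ≥ 1. Reading y takes N from C back to C, so every xyⁱz is accepted.

dcc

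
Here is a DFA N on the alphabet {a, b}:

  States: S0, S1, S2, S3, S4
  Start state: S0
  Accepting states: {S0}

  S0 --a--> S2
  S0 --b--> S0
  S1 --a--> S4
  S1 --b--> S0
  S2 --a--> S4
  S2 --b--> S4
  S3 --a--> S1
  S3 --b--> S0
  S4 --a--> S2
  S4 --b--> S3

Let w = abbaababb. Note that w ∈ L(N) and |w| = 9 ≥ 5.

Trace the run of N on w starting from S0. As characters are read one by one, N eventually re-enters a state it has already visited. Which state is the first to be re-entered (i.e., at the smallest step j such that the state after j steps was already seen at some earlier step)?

State sequence: S0 -a-> S2 -b-> S4 -b-> S3 -a-> S1 -a-> S4 -b-> S3 -a-> S1 -b-> S0 -b-> S0
First repeat at step 5: S4 was already visited.

The earliest repeat is at step j = 5: N is in S4, which it already visited at step i = 2.

S4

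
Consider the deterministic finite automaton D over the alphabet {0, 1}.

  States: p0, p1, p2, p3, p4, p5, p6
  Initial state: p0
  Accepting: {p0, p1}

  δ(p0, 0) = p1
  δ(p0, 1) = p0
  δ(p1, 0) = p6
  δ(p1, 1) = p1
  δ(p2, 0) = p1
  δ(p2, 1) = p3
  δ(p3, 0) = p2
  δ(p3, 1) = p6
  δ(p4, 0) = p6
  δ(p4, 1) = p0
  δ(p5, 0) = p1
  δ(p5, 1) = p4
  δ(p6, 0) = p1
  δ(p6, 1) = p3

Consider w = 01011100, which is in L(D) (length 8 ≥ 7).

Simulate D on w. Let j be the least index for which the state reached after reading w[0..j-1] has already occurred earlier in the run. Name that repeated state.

Run of D on w = 0 1 0 1 1 1 0 0:
  step 0: p0  (start)
  step 1: p1  (read 0: p0→p1)
  step 2: p1  (read 1: p1→p1)   ← first repeat (p1 seen earlier)
  step 3: p6  (read 0: p1→p6)
  step 4: p3  (read 1: p6→p3)
  step 5: p6  (read 1: p3→p6)
  step 6: p3  (read 1: p6→p3)
  step 7: p2  (read 0: p3→p2)
  step 8: p1  (read 0: p2→p1)

The earliest repeat is at step j = 2: D is in p1, which it already visited at step i = 1.
The DFA has 7 states, so the proof of the pumping lemma guarantees a repeated state among the first 7+1 visited; the segment between the two visits is the pumpable y.

p1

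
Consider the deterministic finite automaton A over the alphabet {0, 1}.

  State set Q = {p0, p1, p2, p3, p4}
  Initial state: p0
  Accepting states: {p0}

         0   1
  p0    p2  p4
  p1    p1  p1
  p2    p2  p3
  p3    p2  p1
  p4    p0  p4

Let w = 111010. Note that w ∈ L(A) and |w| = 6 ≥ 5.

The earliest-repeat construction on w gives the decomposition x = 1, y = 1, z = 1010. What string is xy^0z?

xy⁰z = xz = 1·1010 = 11010.
Reading y = 1 takes A from p4 back to p4, so after x the machine is still in p4, and z then leads to the accepting state p0. Hence 11010 ∈ L(A).

11010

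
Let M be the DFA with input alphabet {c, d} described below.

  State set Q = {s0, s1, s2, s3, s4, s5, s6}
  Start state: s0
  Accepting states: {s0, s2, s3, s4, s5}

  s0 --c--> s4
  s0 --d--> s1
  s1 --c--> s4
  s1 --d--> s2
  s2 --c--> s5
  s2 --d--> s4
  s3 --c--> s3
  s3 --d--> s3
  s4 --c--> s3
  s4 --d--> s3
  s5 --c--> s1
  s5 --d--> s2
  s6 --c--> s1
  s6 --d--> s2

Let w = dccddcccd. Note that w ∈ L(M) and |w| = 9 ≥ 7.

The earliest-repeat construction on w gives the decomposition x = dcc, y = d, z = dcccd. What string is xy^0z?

dccdcccd

xy⁰z = xz = dcc·dcccd = dccdcccd.
Reading y = d takes M from s3 back to s3, so after x the machine is still in s3, and z then leads to the accepting state s3. Hence dccdcccd ∈ L(M).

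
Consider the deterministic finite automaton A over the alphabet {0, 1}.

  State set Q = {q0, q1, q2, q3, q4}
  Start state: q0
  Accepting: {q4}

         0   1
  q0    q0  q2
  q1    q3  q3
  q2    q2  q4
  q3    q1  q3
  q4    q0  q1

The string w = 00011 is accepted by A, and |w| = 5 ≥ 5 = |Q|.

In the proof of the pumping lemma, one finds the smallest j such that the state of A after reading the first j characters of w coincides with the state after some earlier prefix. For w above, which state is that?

q0

State sequence: q0 -0-> q0 -0-> q0 -0-> q0 -1-> q2 -1-> q4
First repeat at step 1: q0 was already visited.

The earliest repeat is at step j = 1: A is in q0, which it already visited at step i = 0.
Pumping length from the standard proof: p = 5 (the number of states). The repeated state found above gives |xy| = j ≤ 5 and |y| = j − i ≥ 1.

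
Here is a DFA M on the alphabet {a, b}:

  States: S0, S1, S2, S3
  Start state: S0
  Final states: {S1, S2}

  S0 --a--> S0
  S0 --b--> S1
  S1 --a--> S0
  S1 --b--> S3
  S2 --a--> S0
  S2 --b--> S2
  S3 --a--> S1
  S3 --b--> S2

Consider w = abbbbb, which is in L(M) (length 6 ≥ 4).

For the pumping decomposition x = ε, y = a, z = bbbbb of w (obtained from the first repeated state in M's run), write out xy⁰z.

xy⁰z = xz = ε·bbbbb = bbbbb.
Reading y = a takes M from S0 back to S0, so after x the machine is still in S0, and z then leads to the accepting state S2. Hence bbbbb ∈ L(M).

bbbbb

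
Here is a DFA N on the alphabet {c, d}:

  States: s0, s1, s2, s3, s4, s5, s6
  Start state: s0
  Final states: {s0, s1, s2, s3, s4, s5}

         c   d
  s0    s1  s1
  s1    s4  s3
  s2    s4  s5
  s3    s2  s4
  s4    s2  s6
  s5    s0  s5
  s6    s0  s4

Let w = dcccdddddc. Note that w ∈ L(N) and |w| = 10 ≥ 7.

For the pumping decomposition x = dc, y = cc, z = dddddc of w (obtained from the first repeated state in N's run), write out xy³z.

xy^3z = dc·cc·cc·cc·dddddc = dcccccccdddddc.
Reading y = cc takes N from s4 back to s4, so after x·y·y·y the machine is still in s4, and z then leads to the accepting state s0. Hence dcccccccdddddc ∈ L(N).

dcccccccdddddc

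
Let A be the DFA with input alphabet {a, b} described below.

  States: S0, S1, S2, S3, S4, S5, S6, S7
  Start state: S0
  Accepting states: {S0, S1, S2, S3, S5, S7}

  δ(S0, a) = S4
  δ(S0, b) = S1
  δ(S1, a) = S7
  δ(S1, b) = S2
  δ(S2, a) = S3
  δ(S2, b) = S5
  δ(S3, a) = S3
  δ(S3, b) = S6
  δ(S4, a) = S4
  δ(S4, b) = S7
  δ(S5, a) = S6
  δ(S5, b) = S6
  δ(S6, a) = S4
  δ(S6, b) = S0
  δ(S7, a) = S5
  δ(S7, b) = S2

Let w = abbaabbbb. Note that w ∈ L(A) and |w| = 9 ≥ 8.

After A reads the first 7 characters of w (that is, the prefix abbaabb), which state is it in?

S0

Run of A on the first 7 characters of w = a b b a a b b:
  step 0: S0  (start)
  step 1: S4  (read a: S0→S4)
  step 2: S7  (read b: S4→S7)
  step 3: S2  (read b: S7→S2)
  step 4: S3  (read a: S2→S3)
  step 5: S3  (read a: S3→S3)
  step 6: S6  (read b: S3→S6)
  step 7: S0  (read b: S6→S0)

After reading 7 characters, A is in state S0.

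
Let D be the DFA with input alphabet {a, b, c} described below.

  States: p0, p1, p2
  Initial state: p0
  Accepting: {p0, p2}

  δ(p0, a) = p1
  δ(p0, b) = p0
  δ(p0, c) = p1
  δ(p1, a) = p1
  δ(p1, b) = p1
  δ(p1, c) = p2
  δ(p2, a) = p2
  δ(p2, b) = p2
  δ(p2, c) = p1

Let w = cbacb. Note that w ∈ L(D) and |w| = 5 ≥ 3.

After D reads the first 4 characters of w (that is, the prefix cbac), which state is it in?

State sequence: p0 -c-> p1 -b-> p1 -a-> p1 -c-> p2

After reading 4 characters, D is in state p2.

p2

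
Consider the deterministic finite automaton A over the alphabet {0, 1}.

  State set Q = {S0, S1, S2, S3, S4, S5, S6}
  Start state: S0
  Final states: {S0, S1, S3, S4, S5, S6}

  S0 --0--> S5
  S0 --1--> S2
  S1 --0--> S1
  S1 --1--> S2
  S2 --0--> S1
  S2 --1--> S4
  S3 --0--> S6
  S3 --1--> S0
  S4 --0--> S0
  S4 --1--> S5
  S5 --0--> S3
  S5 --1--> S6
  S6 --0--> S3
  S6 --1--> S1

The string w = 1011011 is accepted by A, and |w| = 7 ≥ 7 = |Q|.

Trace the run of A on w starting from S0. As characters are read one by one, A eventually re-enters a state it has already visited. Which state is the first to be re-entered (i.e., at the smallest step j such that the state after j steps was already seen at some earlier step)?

Run of A on w = 1 0 1 1 0 1 1:
  step 0: S0  (start)
  step 1: S2  (read 1: S0→S2)
  step 2: S1  (read 0: S2→S1)
  step 3: S2  (read 1: S1→S2)   ← first repeat (S2 seen earlier)
  step 4: S4  (read 1: S2→S4)
  step 5: S0  (read 0: S4→S0)
  step 6: S2  (read 1: S0→S2)
  step 7: S4  (read 1: S2→S4)

The earliest repeat is at step j = 3: A is in S2, which it already visited at step i = 1.

S2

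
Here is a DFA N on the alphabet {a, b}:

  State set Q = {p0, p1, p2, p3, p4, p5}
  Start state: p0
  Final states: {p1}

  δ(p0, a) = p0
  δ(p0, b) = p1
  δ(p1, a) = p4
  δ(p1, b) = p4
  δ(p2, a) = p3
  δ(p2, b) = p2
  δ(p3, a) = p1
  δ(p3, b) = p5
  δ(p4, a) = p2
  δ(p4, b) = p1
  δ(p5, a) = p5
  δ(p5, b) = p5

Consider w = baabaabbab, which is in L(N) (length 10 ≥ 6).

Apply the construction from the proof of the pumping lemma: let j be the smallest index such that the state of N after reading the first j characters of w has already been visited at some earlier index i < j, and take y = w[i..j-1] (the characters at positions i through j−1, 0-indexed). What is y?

b

State sequence: p0 -b-> p1 -a-> p4 -a-> p2 -b-> p2 -a-> p3 -a-> p1 -b-> p4 -b-> p1 -a-> p4 -b-> p1
First repeat at step 4: p2 was already visited.

So i = 3, j = 4, giving x = w[0:3] = baa, y = w[3:4] = b, z = w[4:10] = aabbab.
Check: |xy| = 4 ≤ 6 and |y| = 1 ≥ 1. Reading y takes N from p2 back to p2, so every xyⁱz is accepted.
With |Q| = 6, pigeonhole forces a state repeat no later than step 6; the substring read between the first and second visits to that state can be pumped.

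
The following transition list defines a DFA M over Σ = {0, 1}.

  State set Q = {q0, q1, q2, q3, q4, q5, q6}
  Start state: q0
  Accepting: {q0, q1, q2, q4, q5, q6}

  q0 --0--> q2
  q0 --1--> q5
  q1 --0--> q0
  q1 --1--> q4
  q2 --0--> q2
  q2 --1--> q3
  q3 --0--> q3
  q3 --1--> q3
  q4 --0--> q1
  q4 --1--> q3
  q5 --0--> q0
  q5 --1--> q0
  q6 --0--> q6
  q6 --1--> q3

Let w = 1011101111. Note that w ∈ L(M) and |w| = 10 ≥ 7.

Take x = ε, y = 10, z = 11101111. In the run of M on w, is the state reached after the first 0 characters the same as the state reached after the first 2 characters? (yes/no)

yes

State sequence: q0 -1-> q5 -0-> q0

After x (step 0): q0. After xy (step 2): q0.
They match, so y = 10 drives M around a cycle from q0 back to itself; pumping y any number of times keeps M in q0 before reading z, and xyⁱz ∈ L(M) for every i ≥ 0.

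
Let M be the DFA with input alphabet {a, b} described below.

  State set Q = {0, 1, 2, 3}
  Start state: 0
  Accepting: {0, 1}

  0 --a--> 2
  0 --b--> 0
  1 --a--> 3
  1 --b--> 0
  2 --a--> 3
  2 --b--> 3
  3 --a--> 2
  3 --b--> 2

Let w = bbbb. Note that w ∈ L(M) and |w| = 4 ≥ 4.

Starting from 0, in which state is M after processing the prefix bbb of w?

Run of M on the first 3 characters of w = b b b:
  step 0: 0  (start)
  step 1: 0  (read b: 0→0)
  step 2: 0  (read b: 0→0)
  step 3: 0  (read b: 0→0)

After reading 3 characters, M is in state 0.

0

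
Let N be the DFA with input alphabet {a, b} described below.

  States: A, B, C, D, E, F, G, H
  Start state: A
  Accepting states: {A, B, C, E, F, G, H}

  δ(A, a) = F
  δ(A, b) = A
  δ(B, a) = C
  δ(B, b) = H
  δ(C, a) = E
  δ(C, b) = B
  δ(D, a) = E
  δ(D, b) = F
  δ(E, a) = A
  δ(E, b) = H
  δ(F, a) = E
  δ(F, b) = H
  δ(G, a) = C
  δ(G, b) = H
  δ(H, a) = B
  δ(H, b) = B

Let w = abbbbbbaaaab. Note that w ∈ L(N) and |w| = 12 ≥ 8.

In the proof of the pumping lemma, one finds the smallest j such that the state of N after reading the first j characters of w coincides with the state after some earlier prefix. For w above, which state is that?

State sequence: A -a-> F -b-> H -b-> B -b-> H -b-> B -b-> H -b-> B -a-> C -a-> E -a-> A -a-> F -b-> H
First repeat at step 4: H was already visited.

The earliest repeat is at step j = 4: N is in H, which it already visited at step i = 2.
Since N has 8 states, any run of length ≥ 8 visits 8+1 states, so by pigeonhole some state repeats within the first 8 steps — that repeat gives the pumpable loop.

H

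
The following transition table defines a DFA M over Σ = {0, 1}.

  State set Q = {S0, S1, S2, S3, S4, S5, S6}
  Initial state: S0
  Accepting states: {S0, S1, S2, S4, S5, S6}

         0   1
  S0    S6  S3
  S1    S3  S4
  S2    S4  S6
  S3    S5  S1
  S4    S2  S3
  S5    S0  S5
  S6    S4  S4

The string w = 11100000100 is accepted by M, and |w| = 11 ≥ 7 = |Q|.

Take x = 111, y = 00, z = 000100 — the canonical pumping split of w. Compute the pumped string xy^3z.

111000000000100

xy^3z = 111·00·00·00·000100 = 111000000000100.
Reading y = 00 takes M from S4 back to S4, so after x·y·y·y the machine is still in S4, and z then leads to the accepting state S2. Hence 111000000000100 ∈ L(M).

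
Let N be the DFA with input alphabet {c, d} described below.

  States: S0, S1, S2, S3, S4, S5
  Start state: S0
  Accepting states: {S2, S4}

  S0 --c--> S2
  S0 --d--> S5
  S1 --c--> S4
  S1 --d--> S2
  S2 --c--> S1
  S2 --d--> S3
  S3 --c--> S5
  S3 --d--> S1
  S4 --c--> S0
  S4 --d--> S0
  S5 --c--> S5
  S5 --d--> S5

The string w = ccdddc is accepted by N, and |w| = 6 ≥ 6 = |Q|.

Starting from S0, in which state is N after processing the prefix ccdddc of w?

S4

State sequence: S0 -c-> S2 -c-> S1 -d-> S2 -d-> S3 -d-> S1 -c-> S4

After reading 6 characters, N is in state S4.
(This kind of state-tracing is the core of the pumping-lemma construction: with 6 states, pigeonhole forces a repeat within the first 6 steps.)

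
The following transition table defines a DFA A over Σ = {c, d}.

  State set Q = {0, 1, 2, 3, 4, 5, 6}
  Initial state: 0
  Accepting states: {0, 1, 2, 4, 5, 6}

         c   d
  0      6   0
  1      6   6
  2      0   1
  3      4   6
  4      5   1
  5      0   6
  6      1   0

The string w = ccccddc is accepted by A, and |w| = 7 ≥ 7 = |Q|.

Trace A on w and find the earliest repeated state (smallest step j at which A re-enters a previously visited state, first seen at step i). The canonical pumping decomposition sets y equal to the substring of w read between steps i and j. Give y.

cc

Run of A on w = c c c c d d c:
  step 0: 0  (start)
  step 1: 6  (read c: 0→6)
  step 2: 1  (read c: 6→1)
  step 3: 6  (read c: 1→6)   ← first repeat (6 seen earlier)
  step 4: 1  (read c: 6→1)
  step 5: 6  (read d: 1→6)
  step 6: 0  (read d: 6→0)
  step 7: 6  (read c: 0→6)

So i = 1, j = 3, giving x = w[0:1] = c, y = w[1:3] = cc, z = w[3:7] = cddc.
Check: |xy| = 3 ≤ 7 and |y| = 2 ≥ 1. Reading y takes A from 6 back to 6, so every xyⁱz is accepted.
Since A has 7 states, any run of length ≥ 7 visits 7+1 states, so by pigeonhole some state repeats within the first 7 steps — that repeat gives the pumpable loop.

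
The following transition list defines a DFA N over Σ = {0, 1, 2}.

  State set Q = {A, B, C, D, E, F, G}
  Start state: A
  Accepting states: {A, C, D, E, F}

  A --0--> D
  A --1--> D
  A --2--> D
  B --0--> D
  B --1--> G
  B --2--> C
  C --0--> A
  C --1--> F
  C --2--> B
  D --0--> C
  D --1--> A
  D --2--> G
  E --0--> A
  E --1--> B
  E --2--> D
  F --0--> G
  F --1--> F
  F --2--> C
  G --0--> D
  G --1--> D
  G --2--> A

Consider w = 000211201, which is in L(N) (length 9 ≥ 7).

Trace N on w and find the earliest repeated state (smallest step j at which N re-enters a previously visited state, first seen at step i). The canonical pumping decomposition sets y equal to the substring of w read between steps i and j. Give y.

000

State sequence: A -0-> D -0-> C -0-> A -2-> D -1-> A -1-> D -2-> G -0-> D -1-> A
First repeat at step 3: A was already visited.

So i = 0, j = 3, giving x = w[0:0] = ε, y = w[0:3] = 000, z = w[3:9] = 211201.
Check: |xy| = 3 ≤ 7 and |y| = 3 ≥ 1. Reading y takes N from A back to A, so every xyⁱz is accepted.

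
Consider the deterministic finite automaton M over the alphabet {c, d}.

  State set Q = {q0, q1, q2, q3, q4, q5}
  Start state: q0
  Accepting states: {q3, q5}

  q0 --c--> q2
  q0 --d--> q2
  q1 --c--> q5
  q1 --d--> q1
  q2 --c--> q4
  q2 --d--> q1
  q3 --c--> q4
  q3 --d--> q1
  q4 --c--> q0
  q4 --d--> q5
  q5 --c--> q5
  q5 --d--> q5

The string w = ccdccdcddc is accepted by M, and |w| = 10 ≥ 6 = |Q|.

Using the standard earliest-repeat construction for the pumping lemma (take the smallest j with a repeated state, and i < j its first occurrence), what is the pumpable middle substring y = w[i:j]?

Run of M on w = c c d c c d c d d c:
  step 0: q0  (start)
  step 1: q2  (read c: q0→q2)
  step 2: q4  (read c: q2→q4)
  step 3: q5  (read d: q4→q5)
  step 4: q5  (read c: q5→q5)   ← first repeat (q5 seen earlier)
  step 5: q5  (read c: q5→q5)
  step 6: q5  (read d: q5→q5)
  step 7: q5  (read c: q5→q5)
  step 8: q5  (read d: q5→q5)
  step 9: q5  (read d: q5→q5)
  step 10: q5  (read c: q5→q5)

So i = 3, j = 4, giving x = w[0:3] = ccd, y = w[3:4] = c, z = w[4:10] = cdcddc.
Check: |xy| = 4 ≤ 6 and |y| = 1 ≥ 1. Reading y takes M from q5 back to q5, so every xyⁱz is accepted.

c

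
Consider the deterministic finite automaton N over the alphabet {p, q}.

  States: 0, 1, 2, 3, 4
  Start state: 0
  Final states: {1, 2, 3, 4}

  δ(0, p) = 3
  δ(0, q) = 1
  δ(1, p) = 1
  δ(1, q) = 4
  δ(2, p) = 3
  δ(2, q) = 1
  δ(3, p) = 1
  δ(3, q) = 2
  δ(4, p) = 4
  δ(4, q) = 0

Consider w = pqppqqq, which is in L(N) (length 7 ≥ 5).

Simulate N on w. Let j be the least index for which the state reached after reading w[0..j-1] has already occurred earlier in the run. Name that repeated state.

3

Run of N on w = p q p p q q q:
  step 0: 0  (start)
  step 1: 3  (read p: 0→3)
  step 2: 2  (read q: 3→2)
  step 3: 3  (read p: 2→3)   ← first repeat (3 seen earlier)
  step 4: 1  (read p: 3→1)
  step 5: 4  (read q: 1→4)
  step 6: 0  (read q: 4→0)
  step 7: 1  (read q: 0→1)

The earliest repeat is at step j = 3: N is in 3, which it already visited at step i = 1.
Since N has 5 states, any run of length ≥ 5 visits 5+1 states, so by pigeonhole some state repeats within the first 5 steps — that repeat gives the pumpable loop.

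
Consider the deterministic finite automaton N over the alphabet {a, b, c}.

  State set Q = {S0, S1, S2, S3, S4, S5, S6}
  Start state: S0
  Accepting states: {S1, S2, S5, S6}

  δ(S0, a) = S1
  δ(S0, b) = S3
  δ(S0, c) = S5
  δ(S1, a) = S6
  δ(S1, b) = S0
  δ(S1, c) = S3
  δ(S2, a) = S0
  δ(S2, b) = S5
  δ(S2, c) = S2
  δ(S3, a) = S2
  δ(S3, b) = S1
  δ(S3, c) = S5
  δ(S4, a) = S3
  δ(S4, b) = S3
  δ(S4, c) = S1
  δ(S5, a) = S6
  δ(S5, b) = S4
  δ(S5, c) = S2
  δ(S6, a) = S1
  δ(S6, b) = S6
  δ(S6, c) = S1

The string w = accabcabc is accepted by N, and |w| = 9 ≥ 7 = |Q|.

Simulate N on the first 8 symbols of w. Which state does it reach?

Run of N on the first 8 characters of w = a c c a b c a b:
  step 0: S0  (start)
  step 1: S1  (read a: S0→S1)
  step 2: S3  (read c: S1→S3)
  step 3: S5  (read c: S3→S5)
  step 4: S6  (read a: S5→S6)
  step 5: S6  (read b: S6→S6)
  step 6: S1  (read c: S6→S1)
  step 7: S6  (read a: S1→S6)
  step 8: S6  (read b: S6→S6)

After reading 8 characters, N is in state S6.
(This kind of state-tracing is the core of the pumping-lemma construction: with 7 states, pigeonhole forces a repeat within the first 7 steps.)

S6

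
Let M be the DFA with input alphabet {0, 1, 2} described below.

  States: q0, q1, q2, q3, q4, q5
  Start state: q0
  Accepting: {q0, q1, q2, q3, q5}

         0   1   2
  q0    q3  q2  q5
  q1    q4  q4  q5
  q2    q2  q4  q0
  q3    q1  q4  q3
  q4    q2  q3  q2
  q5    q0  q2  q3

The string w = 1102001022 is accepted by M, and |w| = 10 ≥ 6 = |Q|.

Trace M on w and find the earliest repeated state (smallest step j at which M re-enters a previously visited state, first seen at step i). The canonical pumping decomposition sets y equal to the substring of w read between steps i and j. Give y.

10

Run of M on w = 1 1 0 2 0 0 1 0 2 2:
  step 0: q0  (start)
  step 1: q2  (read 1: q0→q2)
  step 2: q4  (read 1: q2→q4)
  step 3: q2  (read 0: q4→q2)   ← first repeat (q2 seen earlier)
  step 4: q0  (read 2: q2→q0)
  step 5: q3  (read 0: q0→q3)
  step 6: q1  (read 0: q3→q1)
  step 7: q4  (read 1: q1→q4)
  step 8: q2  (read 0: q4→q2)
  step 9: q0  (read 2: q2→q0)
  step 10: q5  (read 2: q0→q5)

So i = 1, j = 3, giving x = w[0:1] = 1, y = w[1:3] = 10, z = w[3:10] = 2001022.
Check: |xy| = 3 ≤ 6 and |y| = 2 ≥ 1. Reading y takes M from q2 back to q2, so every xyⁱz is accepted.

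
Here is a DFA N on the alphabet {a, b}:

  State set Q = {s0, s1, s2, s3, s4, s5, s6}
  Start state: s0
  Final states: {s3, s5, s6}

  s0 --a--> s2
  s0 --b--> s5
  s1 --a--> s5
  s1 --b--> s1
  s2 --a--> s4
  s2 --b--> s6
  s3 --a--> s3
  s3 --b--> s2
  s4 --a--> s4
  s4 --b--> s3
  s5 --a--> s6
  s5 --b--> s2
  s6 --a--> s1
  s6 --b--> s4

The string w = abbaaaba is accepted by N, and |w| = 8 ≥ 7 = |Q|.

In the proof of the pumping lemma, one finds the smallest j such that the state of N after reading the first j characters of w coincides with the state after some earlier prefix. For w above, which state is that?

s4

State sequence: s0 -a-> s2 -b-> s6 -b-> s4 -a-> s4 -a-> s4 -a-> s4 -b-> s3 -a-> s3
First repeat at step 4: s4 was already visited.

The earliest repeat is at step j = 4: N is in s4, which it already visited at step i = 3.
Pumping length from the standard proof: p = 7 (the number of states). The repeated state found above gives |xy| = j ≤ 7 and |y| = j − i ≥ 1.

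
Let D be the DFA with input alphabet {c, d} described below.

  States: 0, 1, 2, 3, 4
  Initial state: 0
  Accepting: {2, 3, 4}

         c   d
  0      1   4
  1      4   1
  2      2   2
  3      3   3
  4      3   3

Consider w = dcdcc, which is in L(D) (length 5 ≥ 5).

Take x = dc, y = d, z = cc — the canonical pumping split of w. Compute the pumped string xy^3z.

xy^3z = dc·d·d·d·cc = dcdddcc.
Reading y = d takes D from 3 back to 3, so after x·y·y·y the machine is still in 3, and z then leads to the accepting state 3. Hence dcdddcc ∈ L(D).

dcdddcc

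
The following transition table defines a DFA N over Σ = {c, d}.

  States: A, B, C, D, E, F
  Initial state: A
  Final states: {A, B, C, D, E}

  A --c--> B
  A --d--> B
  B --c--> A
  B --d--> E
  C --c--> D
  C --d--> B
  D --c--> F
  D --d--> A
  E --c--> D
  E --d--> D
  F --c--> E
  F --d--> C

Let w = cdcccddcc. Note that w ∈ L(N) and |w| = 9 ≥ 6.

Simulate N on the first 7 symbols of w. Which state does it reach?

A

State sequence: A -c-> B -d-> E -c-> D -c-> F -c-> E -d-> D -d-> A

After reading 7 characters, N is in state A.
(This kind of state-tracing is the core of the pumping-lemma construction: with 6 states, pigeonhole forces a repeat within the first 6 steps.)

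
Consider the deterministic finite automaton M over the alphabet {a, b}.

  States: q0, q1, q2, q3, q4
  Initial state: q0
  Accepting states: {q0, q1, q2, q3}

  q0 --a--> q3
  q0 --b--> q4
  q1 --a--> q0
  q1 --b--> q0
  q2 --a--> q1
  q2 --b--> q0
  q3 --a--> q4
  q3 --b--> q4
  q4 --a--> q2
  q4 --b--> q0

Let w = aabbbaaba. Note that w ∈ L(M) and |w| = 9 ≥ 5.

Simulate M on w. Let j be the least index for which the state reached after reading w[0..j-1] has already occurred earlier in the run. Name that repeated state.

Run of M on w = a a b b b a a b a:
  step 0: q0  (start)
  step 1: q3  (read a: q0→q3)
  step 2: q4  (read a: q3→q4)
  step 3: q0  (read b: q4→q0)   ← first repeat (q0 seen earlier)
  step 4: q4  (read b: q0→q4)
  step 5: q0  (read b: q4→q0)
  step 6: q3  (read a: q0→q3)
  step 7: q4  (read a: q3→q4)
  step 8: q0  (read b: q4→q0)
  step 9: q3  (read a: q0→q3)

The earliest repeat is at step j = 3: M is in q0, which it already visited at step i = 0.
With |Q| = 5, pigeonhole forces a state repeat no later than step 5; the substring read between the first and second visits to that state can be pumped.

q0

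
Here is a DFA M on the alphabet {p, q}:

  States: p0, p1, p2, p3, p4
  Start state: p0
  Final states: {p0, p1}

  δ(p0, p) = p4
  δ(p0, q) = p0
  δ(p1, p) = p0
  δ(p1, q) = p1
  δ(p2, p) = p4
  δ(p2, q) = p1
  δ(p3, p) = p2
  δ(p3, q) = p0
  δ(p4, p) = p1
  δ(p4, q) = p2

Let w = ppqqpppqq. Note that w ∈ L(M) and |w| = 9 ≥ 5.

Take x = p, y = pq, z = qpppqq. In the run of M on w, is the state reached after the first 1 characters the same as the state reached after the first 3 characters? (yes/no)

no

Run of M on the first 3 characters of w = p p q:
  step 0: p0  (start)
  step 1: p4  (read p: p0→p4)
  step 2: p1  (read p: p4→p1)
  step 3: p1  (read q: p1→p1)

After x (step 1): p4. After xy (step 3): p1.
They differ (p4 ≠ p1), so y is not a cycle from the state after x; this split is not the one the pumping-lemma construction produces, and pumping y need not keep the string in L(M).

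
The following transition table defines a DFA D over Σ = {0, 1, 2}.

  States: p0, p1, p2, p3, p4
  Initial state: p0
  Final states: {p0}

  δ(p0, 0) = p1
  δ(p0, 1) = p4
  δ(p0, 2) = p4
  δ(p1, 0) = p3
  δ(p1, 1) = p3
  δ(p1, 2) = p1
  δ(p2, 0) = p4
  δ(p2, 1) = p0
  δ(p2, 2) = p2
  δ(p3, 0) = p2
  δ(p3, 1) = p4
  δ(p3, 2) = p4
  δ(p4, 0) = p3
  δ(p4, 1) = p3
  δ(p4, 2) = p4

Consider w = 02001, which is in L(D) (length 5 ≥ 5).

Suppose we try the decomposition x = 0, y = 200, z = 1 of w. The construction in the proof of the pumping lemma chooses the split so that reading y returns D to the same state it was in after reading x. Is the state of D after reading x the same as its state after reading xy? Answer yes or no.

State sequence: p0 -0-> p1 -2-> p1 -0-> p3 -0-> p2

After x (step 1): p1. After xy (step 4): p2.
They differ (p1 ≠ p2), so y is not a cycle from the state after x; this split is not the one the pumping-lemma construction produces, and pumping y need not keep the string in L(D).

no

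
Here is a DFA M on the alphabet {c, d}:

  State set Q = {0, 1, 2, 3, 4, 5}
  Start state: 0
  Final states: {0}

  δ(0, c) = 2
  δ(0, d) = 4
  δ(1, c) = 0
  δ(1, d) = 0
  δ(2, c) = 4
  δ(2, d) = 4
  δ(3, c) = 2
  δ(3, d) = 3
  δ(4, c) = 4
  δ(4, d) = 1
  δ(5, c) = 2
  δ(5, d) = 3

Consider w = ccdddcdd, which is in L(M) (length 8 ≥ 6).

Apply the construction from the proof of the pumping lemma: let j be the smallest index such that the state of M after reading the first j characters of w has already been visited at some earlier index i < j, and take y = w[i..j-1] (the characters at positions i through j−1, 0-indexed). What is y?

Run of M on w = c c d d d c d d:
  step 0: 0  (start)
  step 1: 2  (read c: 0→2)
  step 2: 4  (read c: 2→4)
  step 3: 1  (read d: 4→1)
  step 4: 0  (read d: 1→0)   ← first repeat (0 seen earlier)
  step 5: 4  (read d: 0→4)
  step 6: 4  (read c: 4→4)
  step 7: 1  (read d: 4→1)
  step 8: 0  (read d: 1→0)

So i = 0, j = 4, giving x = w[0:0] = ε, y = w[0:4] = ccdd, z = w[4:8] = dcdd.
Check: |xy| = 4 ≤ 6 and |y| = 4 ≥ 1. Reading y takes M from 0 back to 0, so every xyⁱz is accepted.
Pumping length from the standard proof: p = 6 (the number of states). The repeated state found above gives |xy| = j ≤ 6 and |y| = j − i ≥ 1.

ccdd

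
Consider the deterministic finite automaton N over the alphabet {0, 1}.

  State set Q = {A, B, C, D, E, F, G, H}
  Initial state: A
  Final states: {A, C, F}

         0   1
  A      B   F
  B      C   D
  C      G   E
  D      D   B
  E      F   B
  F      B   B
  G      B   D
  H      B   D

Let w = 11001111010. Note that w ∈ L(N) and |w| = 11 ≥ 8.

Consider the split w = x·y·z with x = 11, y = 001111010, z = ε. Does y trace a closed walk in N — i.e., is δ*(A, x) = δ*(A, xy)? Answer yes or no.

State sequence: A -1-> F -1-> B -0-> C -0-> G -1-> D -1-> B -1-> D -1-> B -0-> C -1-> E -0-> F

After x (step 2): B. After xy (step 11): F.
They differ (B ≠ F), so y is not a cycle from the state after x; this split is not the one the pumping-lemma construction produces, and pumping y need not keep the string in L(N).

no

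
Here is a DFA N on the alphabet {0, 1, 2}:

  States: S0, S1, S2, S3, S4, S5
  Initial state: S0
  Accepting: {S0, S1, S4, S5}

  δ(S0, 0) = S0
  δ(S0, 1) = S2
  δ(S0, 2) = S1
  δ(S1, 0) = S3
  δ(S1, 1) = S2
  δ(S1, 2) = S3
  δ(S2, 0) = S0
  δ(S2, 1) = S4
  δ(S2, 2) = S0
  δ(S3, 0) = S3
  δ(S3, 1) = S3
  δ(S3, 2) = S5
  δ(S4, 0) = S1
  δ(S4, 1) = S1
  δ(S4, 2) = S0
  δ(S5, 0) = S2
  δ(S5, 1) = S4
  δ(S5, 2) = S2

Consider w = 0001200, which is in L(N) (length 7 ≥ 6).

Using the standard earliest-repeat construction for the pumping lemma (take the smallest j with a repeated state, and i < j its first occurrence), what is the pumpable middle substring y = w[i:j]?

State sequence: S0 -0-> S0 -0-> S0 -0-> S0 -1-> S2 -2-> S0 -0-> S0 -0-> S0
First repeat at step 1: S0 was already visited.

So i = 0, j = 1, giving x = w[0:0] = ε, y = w[0:1] = 0, z = w[1:7] = 001200.
Check: |xy| = 1 ≤ 6 and |y| = 1 ≥ 1. Reading y takes N from S0 back to S0, so every xyⁱz is accepted.

0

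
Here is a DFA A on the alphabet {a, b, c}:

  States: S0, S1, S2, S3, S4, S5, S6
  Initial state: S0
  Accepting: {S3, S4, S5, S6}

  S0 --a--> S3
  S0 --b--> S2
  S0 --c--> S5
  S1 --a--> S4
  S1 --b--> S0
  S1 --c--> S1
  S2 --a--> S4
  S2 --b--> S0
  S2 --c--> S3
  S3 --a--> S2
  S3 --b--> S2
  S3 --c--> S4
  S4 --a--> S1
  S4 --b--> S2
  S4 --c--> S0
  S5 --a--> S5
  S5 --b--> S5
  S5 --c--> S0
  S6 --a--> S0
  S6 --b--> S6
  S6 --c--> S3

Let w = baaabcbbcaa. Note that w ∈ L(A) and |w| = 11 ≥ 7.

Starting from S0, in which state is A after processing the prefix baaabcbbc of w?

S5

State sequence: S0 -b-> S2 -a-> S4 -a-> S1 -a-> S4 -b-> S2 -c-> S3 -b-> S2 -b-> S0 -c-> S5

After reading 9 characters, A is in state S5.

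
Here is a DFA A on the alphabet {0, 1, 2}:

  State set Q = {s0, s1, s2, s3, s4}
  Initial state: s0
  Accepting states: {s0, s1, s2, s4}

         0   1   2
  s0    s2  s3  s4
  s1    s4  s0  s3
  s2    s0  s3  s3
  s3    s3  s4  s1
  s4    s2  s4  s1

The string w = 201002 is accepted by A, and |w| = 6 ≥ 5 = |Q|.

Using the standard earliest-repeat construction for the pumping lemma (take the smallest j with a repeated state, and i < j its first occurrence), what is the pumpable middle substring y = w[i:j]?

0

State sequence: s0 -2-> s4 -0-> s2 -1-> s3 -0-> s3 -0-> s3 -2-> s1
First repeat at step 4: s3 was already visited.

So i = 3, j = 4, giving x = w[0:3] = 201, y = w[3:4] = 0, z = w[4:6] = 02.
Check: |xy| = 4 ≤ 5 and |y| = 1 ≥ 1. Reading y takes A from s3 back to s3, so every xyⁱz is accepted.
The DFA has 5 states, so the proof of the pumping lemma guarantees a repeated state among the first 5+1 visited; the segment between the two visits is the pumpable y.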